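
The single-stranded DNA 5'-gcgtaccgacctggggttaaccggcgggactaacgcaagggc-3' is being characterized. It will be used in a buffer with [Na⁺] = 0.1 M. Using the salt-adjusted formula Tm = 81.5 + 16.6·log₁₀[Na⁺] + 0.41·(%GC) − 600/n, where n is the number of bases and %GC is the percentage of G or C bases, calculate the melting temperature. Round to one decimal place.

77.9°C

Length n = 42. Counting bases: C=12, G=16, A=9, T=5
G+C = 28, so %GC = 28/42 × 100 = 66.667%
Salt term: 16.6 × (-1) = -16.6
GC term: 0.41 × 66.667 = 27.333; length term: −600/42 = −14.286
Tm = 81.5 + (-16.6) + 27.333 − 14.286 = 77.947 → 77.9°C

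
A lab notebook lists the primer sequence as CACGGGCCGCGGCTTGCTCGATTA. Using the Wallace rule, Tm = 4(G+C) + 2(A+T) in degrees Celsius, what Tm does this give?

80°C

Base counts: G=8, T=5, A=3, C=8
A+T = 8, G+C = 16
Tm = 4·16 + 2·8 = 64 + 16 = 80°C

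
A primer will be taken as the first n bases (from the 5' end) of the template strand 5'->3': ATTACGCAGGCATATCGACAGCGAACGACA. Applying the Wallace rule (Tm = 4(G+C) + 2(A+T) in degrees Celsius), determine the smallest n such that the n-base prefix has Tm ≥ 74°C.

n = 25

First 24 bases: ATTACGCAGGCATATCGACAGCGA → Tm = 72°C (< 74°C)
First 25 bases: ATTACGCAGGCATATCGACAGCGAA → Tm = 74°C (≥ 74°C)
Since every base adds ≥2°C, Tm only increases with n, so the threshold is first crossed at n = 25.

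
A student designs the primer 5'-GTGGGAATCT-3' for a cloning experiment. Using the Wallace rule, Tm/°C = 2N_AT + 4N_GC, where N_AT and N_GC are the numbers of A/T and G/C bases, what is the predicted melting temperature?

30°C

Scanning the sequence gives C=1, A=2, T=3, G=4.
AT pairs contribute 5, GC pairs contribute 5.
Tm = 4·5 + 2·5 = 20 + 10 = 30°C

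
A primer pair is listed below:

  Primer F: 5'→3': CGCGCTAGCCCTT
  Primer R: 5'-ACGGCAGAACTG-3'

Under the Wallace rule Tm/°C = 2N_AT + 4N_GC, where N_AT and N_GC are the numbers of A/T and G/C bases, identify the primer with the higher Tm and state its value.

Primer F, 44°C

Primer F: A+T=4, G+C=9 → Tm = 2(4)+4(9) = 44°C
Primer R: A+T=5, G+C=7 → Tm = 2(5)+4(7) = 38°C
44°C vs 38°C → primer F is higher.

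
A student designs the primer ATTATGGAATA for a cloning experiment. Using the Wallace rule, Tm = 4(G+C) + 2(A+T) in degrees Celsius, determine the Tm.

A=5, C=0, T=4, G=2
A+T = 9, G+C = 2
Tm = 2×9 + 4×2 = 26°C

26°C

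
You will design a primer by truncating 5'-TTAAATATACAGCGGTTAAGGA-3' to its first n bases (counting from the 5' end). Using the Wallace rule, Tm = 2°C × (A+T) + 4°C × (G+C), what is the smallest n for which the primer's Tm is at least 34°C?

First 13 bases: TTAAATATACAGC → Tm = 32°C (< 34°C)
First 14 bases: TTAAATATACAGCG → Tm = 36°C (≥ 34°C)
Each additional base adds 2°C (A/T) or 4°C (G/C), so Tm is non-decreasing in n; n = 14 is the first length to reach 34°C.

n = 14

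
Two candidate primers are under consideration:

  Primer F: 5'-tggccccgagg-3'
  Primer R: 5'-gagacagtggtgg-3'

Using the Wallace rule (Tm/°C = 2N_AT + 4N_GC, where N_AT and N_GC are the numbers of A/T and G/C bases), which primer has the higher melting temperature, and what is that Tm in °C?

Primer F: A+T=2, G+C=9 → Tm = 2(2)+4(9) = 40°C
Primer R: A+T=5, G+C=8 → Tm = 2(5)+4(8) = 42°C
40°C vs 42°C → primer R is higher.

Primer R, 42°C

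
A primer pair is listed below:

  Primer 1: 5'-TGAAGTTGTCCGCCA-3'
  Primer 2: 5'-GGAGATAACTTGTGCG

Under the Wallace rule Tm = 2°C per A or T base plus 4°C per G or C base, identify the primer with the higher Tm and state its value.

Primer 1: A+T=7, G+C=8 → Tm = 2(7)+4(8) = 46°C
Primer 2: A+T=8, G+C=8 → Tm = 2(8)+4(8) = 48°C
46°C vs 48°C → primer 2 is higher.

Primer 2, 48°C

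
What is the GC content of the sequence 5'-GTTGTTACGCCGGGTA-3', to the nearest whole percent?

56%

G=6, T=5, A=2, C=3
G+C = 6 + 3 = 9 out of 16 bases
%GC = 9/16 × 100 = 56.25% ≈ 56%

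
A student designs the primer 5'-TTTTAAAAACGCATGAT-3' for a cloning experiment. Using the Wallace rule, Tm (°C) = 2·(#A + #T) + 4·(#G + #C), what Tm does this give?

Scanning the sequence gives T=6, G=2, C=2, A=7.
So N_AT = 13 and N_GC = 4.
Tm = 4·4 + 2·13 = 16 + 26 = 42°C

42°C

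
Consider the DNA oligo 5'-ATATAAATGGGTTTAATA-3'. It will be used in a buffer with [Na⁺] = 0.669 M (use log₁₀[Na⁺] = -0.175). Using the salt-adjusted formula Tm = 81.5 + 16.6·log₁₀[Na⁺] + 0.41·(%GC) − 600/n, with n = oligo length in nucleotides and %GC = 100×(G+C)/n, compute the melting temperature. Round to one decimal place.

52.1°C

Length n = 18. Base counts: G=3, C=0, A=8, T=7
G+C = 3, so %GC = 3/18 × 100 = 16.667%
Salt term: 16.6 × (-0.175) = -2.905
GC term: 0.41 × 16.667 = 6.833; length term: −600/18 = −33.333
Tm = 81.5 + (-2.905) + 6.833 − 33.333 = 52.095 → 52.1°C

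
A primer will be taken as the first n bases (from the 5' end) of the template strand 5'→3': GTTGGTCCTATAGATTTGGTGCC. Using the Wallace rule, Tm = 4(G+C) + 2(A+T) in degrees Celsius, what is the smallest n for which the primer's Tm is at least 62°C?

First 21 bases: GTTGGTCCTATAGATTTGGTG → Tm = 60°C (< 62°C)
First 22 bases: GTTGGTCCTATAGATTTGGTGC → Tm = 64°C (≥ 62°C)
Each additional base adds 2°C (A/T) or 4°C (G/C), so Tm is non-decreasing in n; n = 22 is the first length to reach 62°C.

n = 22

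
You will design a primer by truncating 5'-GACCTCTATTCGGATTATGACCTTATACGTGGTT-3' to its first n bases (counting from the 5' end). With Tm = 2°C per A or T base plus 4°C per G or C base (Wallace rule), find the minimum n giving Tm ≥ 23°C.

n = 8

First 7 bases: GACCTCT → Tm = 22°C (< 23°C)
First 8 bases: GACCTCTA → Tm = 24°C (≥ 23°C)
Since every base adds ≥2°C, Tm only increases with n, so the threshold is first crossed at n = 8.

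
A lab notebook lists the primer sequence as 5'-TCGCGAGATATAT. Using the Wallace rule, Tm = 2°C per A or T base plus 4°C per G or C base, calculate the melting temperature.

36°C

A=4, C=2, T=4, G=3
AT pairs contribute 8, GC pairs contribute 5.
Tm = 2×8 + 4×5 = 36°C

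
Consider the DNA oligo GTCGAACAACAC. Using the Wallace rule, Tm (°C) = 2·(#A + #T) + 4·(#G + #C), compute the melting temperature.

36°C

C=4, G=2, A=5, T=1
A+T = 6, G+C = 6
Tm = 4·6 + 2·6 = 24 + 12 = 36°C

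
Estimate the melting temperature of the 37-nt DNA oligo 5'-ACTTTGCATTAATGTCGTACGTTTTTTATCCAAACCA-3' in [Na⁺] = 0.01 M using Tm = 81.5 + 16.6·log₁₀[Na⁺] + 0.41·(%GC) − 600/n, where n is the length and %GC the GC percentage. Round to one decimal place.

Length n = 37. Counting bases: C=8, T=15, A=10, G=4
G+C = 12, so %GC = 12/37 × 100 = 32.432%
Salt term: 16.6 × (-2) = -33.2
GC term: 0.41 × 32.432 = 13.297; length term: −600/37 = −16.216
Tm = 81.5 + (-33.2) + 13.297 − 16.216 = 45.381 → 45.4°C

45.4°C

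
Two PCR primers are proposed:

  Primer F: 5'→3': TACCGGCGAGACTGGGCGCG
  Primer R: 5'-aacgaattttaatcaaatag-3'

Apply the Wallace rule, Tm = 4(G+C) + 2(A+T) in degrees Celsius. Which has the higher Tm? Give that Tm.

Primer F, 70°C

Primer F: A+T=5, G+C=15 → Tm = 2(5)+4(15) = 70°C
Primer R: A+T=16, G+C=4 → Tm = 2(16)+4(4) = 48°C
70°C vs 48°C → primer F is higher.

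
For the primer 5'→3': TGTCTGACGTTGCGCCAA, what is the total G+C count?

T=5, G=5, A=3, C=5
Total G or C: 5 + 5 = 10

10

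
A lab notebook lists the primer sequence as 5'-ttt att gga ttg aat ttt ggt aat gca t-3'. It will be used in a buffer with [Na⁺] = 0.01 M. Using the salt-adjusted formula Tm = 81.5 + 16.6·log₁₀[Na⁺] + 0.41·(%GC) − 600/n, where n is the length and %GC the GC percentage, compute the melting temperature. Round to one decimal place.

Length n = 28. Counting bases: A=7, G=6, C=1, T=14
G+C = 7, so %GC = 7/28 × 100 = 25%
Salt term: 16.6 × (-2) = -33.2
GC term: 0.41 × 25 = 10.25; length term: −600/28 = −21.429
Tm = 81.5 + (-33.2) + 10.25 − 21.429 = 37.121 → 37.1°C

37.1°C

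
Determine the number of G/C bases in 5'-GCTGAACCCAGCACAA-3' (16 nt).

9

Base counts: A=6, G=3, T=1, C=6
G+C = 3 + 6 = 9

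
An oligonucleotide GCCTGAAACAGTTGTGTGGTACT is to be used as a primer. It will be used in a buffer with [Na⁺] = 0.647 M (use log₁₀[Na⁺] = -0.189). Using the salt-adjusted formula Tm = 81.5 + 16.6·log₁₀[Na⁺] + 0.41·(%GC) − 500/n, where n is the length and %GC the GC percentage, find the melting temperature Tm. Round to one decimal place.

76.2°C

Length n = 23. Scanning the sequence gives T=7, G=7, A=5, C=4.
G+C = 11, so %GC = 11/23 × 100 = 47.826%
Salt term: 16.6 × (-0.189) = -3.137
GC term: 0.41 × 47.826 = 19.609; length term: −500/23 = −21.739
Tm = 81.5 + (-3.137) + 19.609 − 21.739 = 76.233 → 76.2°C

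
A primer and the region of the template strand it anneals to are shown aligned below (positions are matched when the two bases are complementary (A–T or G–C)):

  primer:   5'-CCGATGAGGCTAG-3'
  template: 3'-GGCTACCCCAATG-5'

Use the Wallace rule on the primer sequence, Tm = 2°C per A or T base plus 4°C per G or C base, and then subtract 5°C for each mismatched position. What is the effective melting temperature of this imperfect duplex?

27°C

Primer base counts: A=3, T=2, G=5, C=3 → A+T=5, G+C=8
Perfect-match Tm = 2(5) + 4(8) = 10 + 32 = 42°C
Mismatches (positions where the bases are not complementary): 3 (at positions 7, 10, 13)
Effective Tm = 42 − 3×5 = 42 − 15 = 27°C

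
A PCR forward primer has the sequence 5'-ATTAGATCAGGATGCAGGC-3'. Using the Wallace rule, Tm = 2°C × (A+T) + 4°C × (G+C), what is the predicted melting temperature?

Scanning the sequence gives C=3, T=4, A=6, G=6.
A+T = 10, G+C = 9
Tm = 2(10) + 4(9) = 20 + 36 = 56°C

56°C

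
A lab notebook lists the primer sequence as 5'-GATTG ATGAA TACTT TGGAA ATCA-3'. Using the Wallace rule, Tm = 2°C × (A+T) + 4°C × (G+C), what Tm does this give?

T=8, A=9, G=5, C=2
So N_AT = 17 and N_GC = 7.
Tm = 4·7 + 2·17 = 28 + 34 = 62°C

62°C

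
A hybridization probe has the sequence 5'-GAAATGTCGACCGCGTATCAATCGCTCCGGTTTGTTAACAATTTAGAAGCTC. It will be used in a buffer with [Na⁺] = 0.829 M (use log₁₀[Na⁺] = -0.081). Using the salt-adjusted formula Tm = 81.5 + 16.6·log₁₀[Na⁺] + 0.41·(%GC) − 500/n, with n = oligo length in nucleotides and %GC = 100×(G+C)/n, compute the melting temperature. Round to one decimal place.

Length n = 52. Scanning the sequence gives C=12, A=14, T=15, G=11.
G+C = 23, so %GC = 23/52 × 100 = 44.231%
Salt term: 16.6 × (-0.081) = -1.345
GC term: 0.41 × 44.231 = 18.135; length term: −500/52 = −9.615
Tm = 81.5 + (-1.345) + 18.135 − 9.615 = 88.675 → 88.7°C

88.7°C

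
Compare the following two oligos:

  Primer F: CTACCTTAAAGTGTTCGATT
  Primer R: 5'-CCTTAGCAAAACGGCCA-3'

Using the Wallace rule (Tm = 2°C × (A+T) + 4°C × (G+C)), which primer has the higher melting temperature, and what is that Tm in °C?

Primer F, 54°C

Primer F: A+T=13, G+C=7 → Tm = 2(13)+4(7) = 54°C
Primer R: A+T=8, G+C=9 → Tm = 2(8)+4(9) = 52°C
54°C vs 52°C → primer F is higher.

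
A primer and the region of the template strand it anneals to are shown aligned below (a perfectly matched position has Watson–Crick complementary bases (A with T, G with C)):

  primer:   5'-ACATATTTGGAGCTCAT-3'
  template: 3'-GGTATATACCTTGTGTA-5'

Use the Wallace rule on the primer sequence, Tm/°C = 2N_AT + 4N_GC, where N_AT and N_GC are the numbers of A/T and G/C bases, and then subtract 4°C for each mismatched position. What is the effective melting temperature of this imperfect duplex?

30°C

Primer base counts: A=5, T=6, G=3, C=3 → A+T=11, G+C=6
Perfect-match Tm = 2(11) + 4(6) = 22 + 24 = 46°C
Mismatches (positions where the bases are not complementary): 4 (at positions 1, 7, 12, 14)
Effective Tm = 46 − 4×4 = 46 − 16 = 30°C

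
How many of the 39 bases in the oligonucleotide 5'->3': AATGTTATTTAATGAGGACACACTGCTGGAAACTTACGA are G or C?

14

Counting bases: A=14, G=8, T=11, C=6
Total G or C: 8 + 6 = 14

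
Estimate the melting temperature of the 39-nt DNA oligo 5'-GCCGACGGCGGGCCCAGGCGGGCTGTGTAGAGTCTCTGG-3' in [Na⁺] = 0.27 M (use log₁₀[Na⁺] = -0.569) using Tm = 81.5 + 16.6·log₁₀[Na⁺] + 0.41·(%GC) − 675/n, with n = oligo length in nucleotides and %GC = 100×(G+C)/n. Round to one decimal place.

85.2°C

Length n = 39. Scanning the sequence gives A=4, G=18, T=6, C=11.
G+C = 29, so %GC = 29/39 × 100 = 74.359%
Salt term: 16.6 × (-0.569) = -9.445
GC term: 0.41 × 74.359 = 30.487; length term: −675/39 = −17.308
Tm = 81.5 + (-9.445) + 30.487 − 17.308 = 85.234 → 85.2°C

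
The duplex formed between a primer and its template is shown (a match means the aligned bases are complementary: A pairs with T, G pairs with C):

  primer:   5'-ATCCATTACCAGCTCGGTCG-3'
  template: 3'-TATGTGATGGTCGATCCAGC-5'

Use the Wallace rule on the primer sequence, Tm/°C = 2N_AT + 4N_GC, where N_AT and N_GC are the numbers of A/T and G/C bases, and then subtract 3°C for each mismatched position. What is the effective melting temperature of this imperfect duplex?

Primer base counts: A=4, T=5, G=4, C=7 → A+T=9, G+C=11
Perfect-match Tm = 2(9) + 4(11) = 18 + 44 = 62°C
Mismatches (positions where the bases are not complementary): 3 (at positions 3, 6, 15)
Effective Tm = 62 − 3×3 = 62 − 9 = 53°C

53°C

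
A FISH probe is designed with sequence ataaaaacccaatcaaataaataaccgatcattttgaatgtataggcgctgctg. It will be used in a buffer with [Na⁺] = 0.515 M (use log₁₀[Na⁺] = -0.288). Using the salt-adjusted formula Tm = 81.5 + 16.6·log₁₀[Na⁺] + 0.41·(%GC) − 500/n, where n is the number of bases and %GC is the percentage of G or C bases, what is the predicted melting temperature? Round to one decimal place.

Length n = 54. Base counts: T=14, A=22, G=8, C=10
G+C = 18, so %GC = 18/54 × 100 = 33.333%
Salt term: 16.6 × (-0.288) = -4.781
GC term: 0.41 × 33.333 = 13.667; length term: −500/54 = −9.259
Tm = 81.5 + (-4.781) + 13.667 − 9.259 = 81.127 → 81.1°C

81.1°C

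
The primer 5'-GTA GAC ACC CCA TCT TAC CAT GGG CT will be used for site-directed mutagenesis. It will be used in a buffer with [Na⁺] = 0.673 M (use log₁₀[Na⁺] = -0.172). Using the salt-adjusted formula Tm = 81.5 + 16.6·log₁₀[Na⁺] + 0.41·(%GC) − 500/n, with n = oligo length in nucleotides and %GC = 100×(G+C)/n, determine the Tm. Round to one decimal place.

Length n = 26. Counting bases: T=6, C=9, A=6, G=5
G+C = 14, so %GC = 14/26 × 100 = 53.846%
Salt term: 16.6 × (-0.172) = -2.855
GC term: 0.41 × 53.846 = 22.077; length term: −500/26 = −19.231
Tm = 81.5 + (-2.855) + 22.077 − 19.231 = 81.491 → 81.5°C

81.5°C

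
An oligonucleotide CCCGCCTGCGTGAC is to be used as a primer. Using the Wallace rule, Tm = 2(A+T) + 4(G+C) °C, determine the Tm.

50°C

C=7, G=4, A=1, T=2
AT pairs contribute 3, GC pairs contribute 11.
Tm = 2×3 + 4×11 = 50°C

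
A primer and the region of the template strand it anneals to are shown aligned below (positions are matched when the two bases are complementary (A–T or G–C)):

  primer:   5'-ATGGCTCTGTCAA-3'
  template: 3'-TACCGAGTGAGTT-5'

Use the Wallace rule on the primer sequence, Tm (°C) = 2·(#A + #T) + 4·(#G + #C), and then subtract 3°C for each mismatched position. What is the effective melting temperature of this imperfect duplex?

Primer base counts: A=3, T=4, G=3, C=3 → A+T=7, G+C=6
Perfect-match Tm = 2(7) + 4(6) = 14 + 24 = 38°C
Mismatches (positions where the bases are not complementary): 2 (at positions 8, 9)
Effective Tm = 38 − 2×3 = 38 − 6 = 32°C

32°C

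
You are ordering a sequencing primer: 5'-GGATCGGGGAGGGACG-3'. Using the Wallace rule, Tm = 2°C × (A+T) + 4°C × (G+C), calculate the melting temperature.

56°C

Base counts: T=1, A=3, G=10, C=2
A+T = 4, G+C = 12
Tm = 2(4) + 4(12) = 8 + 48 = 56°C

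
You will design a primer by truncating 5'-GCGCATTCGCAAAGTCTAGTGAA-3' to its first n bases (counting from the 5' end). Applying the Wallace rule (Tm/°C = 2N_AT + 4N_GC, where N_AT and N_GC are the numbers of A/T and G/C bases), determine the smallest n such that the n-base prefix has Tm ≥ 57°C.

n = 19

First 18 bases: GCGCATTCGCAAAGTCTA → Tm = 54°C (< 57°C)
First 19 bases: GCGCATTCGCAAAGTCTAG → Tm = 58°C (≥ 57°C)
Since every base adds ≥2°C, Tm only increases with n, so the threshold is first crossed at n = 19.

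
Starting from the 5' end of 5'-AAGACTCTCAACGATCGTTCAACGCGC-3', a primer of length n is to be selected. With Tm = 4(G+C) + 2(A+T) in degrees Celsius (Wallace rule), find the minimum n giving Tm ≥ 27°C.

First 9 bases: AAGACTCTC → Tm = 26°C (< 27°C)
First 10 bases: AAGACTCTCA → Tm = 28°C (≥ 27°C)
Each additional base adds 2°C (A/T) or 4°C (G/C), so Tm is non-decreasing in n; n = 10 is the first length to reach 27°C.

n = 10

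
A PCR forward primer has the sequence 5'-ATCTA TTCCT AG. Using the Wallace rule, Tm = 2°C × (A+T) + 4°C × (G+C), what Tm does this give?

32°C

Base counts: G=1, T=5, A=3, C=3
A+T = 8, G+C = 4
Tm = 2×8 + 4×4 = 32°C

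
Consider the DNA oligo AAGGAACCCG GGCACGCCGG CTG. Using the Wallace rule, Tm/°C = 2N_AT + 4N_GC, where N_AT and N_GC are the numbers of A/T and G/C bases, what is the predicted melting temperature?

80°C

Scanning the sequence gives T=1, G=9, C=8, A=5.
So N_AT = 6 and N_GC = 17.
Tm = 4·17 + 2·6 = 68 + 12 = 80°C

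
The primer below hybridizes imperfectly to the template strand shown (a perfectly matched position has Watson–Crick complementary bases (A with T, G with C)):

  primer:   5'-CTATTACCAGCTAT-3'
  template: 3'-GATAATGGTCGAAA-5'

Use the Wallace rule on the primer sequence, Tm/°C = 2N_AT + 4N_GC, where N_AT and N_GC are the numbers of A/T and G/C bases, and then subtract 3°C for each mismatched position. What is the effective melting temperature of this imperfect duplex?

35°C

Primer base counts: A=4, T=5, G=1, C=4 → A+T=9, G+C=5
Perfect-match Tm = 2(9) + 4(5) = 18 + 20 = 38°C
Mismatches (positions where the bases are not complementary): 1 (at position 13)
Effective Tm = 38 − 1×3 = 38 − 3 = 35°C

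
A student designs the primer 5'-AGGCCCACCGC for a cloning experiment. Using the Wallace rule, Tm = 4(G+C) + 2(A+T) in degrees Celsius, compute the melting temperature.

Scanning the sequence gives C=6, A=2, T=0, G=3.
So N_AT = 2 and N_GC = 9.
Tm = 2(2) + 4(9) = 4 + 36 = 40°C

40°C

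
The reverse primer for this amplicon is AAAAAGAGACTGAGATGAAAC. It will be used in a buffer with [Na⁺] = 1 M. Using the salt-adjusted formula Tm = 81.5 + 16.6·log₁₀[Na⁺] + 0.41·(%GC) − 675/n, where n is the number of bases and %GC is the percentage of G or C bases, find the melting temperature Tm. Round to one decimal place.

Length n = 21. A=12, C=2, T=2, G=5
G+C = 7, so %GC = 7/21 × 100 = 33.333%
Salt term: 16.6 × (0) = 0
GC term: 0.41 × 33.333 = 13.667; length term: −675/21 = −32.143
Tm = 81.5 + (0) + 13.667 − 32.143 = 63.024 → 63.0°C

63.0°C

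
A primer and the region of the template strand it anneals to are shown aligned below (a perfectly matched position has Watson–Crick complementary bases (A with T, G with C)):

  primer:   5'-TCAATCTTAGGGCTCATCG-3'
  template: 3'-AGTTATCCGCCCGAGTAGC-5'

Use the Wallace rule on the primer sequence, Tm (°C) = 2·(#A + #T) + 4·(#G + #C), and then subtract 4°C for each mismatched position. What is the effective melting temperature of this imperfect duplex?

Primer base counts: A=4, T=6, G=4, C=5 → A+T=10, G+C=9
Perfect-match Tm = 2(10) + 4(9) = 20 + 36 = 56°C
Mismatches (positions where the bases are not complementary): 4 (at positions 6, 7, 8, 9)
Effective Tm = 56 − 4×4 = 56 − 16 = 40°C

40°C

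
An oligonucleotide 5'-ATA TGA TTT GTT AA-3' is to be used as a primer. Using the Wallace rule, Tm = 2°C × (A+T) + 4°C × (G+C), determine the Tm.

32°C

Counting bases: A=5, T=7, C=0, G=2
AT pairs contribute 12, GC pairs contribute 2.
Tm = 2×12 + 4×2 = 32°C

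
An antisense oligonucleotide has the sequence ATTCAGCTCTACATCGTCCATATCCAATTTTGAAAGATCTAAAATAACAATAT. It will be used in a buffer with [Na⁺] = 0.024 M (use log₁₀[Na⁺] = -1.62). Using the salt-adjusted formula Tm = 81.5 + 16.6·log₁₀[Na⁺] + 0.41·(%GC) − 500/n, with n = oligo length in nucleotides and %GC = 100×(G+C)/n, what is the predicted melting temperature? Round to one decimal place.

Length n = 53. Scanning the sequence gives A=21, T=17, G=4, C=11.
G+C = 15, so %GC = 15/53 × 100 = 28.302%
Salt term: 16.6 × (-1.62) = -26.892
GC term: 0.41 × 28.302 = 11.604; length term: −500/53 = −9.434
Tm = 81.5 + (-26.892) + 11.604 − 9.434 = 56.778 → 56.8°C

56.8°C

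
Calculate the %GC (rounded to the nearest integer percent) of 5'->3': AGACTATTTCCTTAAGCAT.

32%

Counting bases: A=6, G=2, C=4, T=7
G+C = 2 + 4 = 6 out of 19 bases
%GC = 6/19 × 100 = 31.58% ≈ 32%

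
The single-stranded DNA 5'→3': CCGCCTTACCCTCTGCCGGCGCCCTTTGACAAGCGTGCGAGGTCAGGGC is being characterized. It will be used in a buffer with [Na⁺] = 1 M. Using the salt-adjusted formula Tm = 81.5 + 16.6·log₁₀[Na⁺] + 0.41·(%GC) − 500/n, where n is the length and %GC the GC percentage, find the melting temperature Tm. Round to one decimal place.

Length n = 49. Base counts: G=15, A=6, C=19, T=9
G+C = 34, so %GC = 34/49 × 100 = 69.388%
Salt term: 16.6 × (0) = 0
GC term: 0.41 × 69.388 = 28.449; length term: −500/49 = −10.204
Tm = 81.5 + (0) + 28.449 − 10.204 = 99.745 → 99.7°C

99.7°C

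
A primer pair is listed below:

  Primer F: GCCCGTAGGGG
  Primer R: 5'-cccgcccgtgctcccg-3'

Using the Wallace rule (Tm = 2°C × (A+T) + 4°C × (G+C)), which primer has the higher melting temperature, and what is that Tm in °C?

Primer F: A+T=2, G+C=9 → Tm = 2(2)+4(9) = 40°C
Primer R: A+T=2, G+C=14 → Tm = 2(2)+4(14) = 60°C
40°C vs 60°C → primer R is higher.

Primer R, 60°C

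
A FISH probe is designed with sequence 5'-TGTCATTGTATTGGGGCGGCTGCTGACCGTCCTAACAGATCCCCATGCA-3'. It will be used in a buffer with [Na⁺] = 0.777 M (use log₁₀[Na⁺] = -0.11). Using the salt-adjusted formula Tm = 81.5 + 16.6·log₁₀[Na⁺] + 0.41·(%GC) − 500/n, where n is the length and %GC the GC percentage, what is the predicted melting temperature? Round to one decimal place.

92.1°C

Length n = 49. G=13, T=13, A=9, C=14
G+C = 27, so %GC = 27/49 × 100 = 55.102%
Salt term: 16.6 × (-0.11) = -1.826
GC term: 0.41 × 55.102 = 22.592; length term: −500/49 = −10.204
Tm = 81.5 + (-1.826) + 22.592 − 10.204 = 92.062 → 92.1°C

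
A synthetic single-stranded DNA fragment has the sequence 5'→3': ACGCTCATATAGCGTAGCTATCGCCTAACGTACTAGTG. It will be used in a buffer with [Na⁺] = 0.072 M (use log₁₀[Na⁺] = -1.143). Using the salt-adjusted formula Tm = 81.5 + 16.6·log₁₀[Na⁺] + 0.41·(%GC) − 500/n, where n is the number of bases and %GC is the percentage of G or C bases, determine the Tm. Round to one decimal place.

68.8°C

Length n = 38. Counting bases: A=10, G=8, T=10, C=10
G+C = 18, so %GC = 18/38 × 100 = 47.368%
Salt term: 16.6 × (-1.143) = -18.974
GC term: 0.41 × 47.368 = 19.421; length term: −500/38 = −13.158
Tm = 81.5 + (-18.974) + 19.421 − 13.158 = 68.789 → 68.8°C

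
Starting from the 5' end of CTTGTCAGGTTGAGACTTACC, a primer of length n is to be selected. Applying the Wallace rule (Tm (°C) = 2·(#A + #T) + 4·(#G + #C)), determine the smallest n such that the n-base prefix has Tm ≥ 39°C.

First 13 bases: CTTGTCAGGTTGA → Tm = 38°C (< 39°C)
First 14 bases: CTTGTCAGGTTGAG → Tm = 42°C (≥ 39°C)
Since every base adds ≥2°C, Tm only increases with n, so the threshold is first crossed at n = 14.

n = 14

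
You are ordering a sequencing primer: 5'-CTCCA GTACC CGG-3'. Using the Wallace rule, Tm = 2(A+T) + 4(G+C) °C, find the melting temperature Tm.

44°C

T=2, G=3, C=6, A=2
So N_AT = 4 and N_GC = 9.
Tm = 2×4 + 4×9 = 44°C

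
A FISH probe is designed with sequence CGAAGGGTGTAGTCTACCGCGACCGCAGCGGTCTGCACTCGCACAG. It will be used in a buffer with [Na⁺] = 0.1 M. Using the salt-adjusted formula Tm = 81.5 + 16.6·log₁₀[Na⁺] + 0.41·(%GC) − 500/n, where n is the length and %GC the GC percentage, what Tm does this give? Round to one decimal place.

Length n = 46. A=9, T=7, G=15, C=15
G+C = 30, so %GC = 30/46 × 100 = 65.217%
Salt term: 16.6 × (-1) = -16.6
GC term: 0.41 × 65.217 = 26.739; length term: −500/46 = −10.87
Tm = 81.5 + (-16.6) + 26.739 − 10.87 = 80.769 → 80.8°C

80.8°C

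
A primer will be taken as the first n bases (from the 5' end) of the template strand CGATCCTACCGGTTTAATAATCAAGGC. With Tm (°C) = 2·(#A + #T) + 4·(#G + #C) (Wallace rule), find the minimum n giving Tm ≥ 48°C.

First 15 bases: CGATCCTACCGGTTT → Tm = 46°C (< 48°C)
First 16 bases: CGATCCTACCGGTTTA → Tm = 48°C (≥ 48°C)
Each additional base adds 2°C (A/T) or 4°C (G/C), so Tm is non-decreasing in n; n = 16 is the first length to reach 48°C.

n = 16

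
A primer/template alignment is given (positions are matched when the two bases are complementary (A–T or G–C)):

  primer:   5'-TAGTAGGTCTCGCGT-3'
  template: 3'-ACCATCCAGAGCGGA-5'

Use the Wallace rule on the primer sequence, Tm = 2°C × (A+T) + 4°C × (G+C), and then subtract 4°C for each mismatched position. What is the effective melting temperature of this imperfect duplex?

38°C

Primer base counts: A=2, T=5, G=5, C=3 → A+T=7, G+C=8
Perfect-match Tm = 2(7) + 4(8) = 14 + 32 = 46°C
Mismatches (positions where the bases are not complementary): 2 (at positions 2, 14)
Effective Tm = 46 − 2×4 = 46 − 8 = 38°C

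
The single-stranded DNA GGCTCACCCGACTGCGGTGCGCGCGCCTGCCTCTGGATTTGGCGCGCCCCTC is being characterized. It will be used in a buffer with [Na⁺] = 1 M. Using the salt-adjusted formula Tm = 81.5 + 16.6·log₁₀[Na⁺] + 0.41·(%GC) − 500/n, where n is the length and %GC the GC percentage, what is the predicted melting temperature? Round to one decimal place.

102.6°C

Length n = 52. Scanning the sequence gives G=17, T=10, C=22, A=3.
G+C = 39, so %GC = 39/52 × 100 = 75%
Salt term: 16.6 × (0) = 0
GC term: 0.41 × 75 = 30.75; length term: −500/52 = −9.615
Tm = 81.5 + (0) + 30.75 − 9.615 = 102.635 → 102.6°C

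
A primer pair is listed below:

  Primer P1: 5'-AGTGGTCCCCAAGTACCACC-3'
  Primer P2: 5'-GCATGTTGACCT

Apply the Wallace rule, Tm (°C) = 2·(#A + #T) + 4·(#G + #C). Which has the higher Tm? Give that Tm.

Primer P1: A+T=8, G+C=12 → Tm = 2(8)+4(12) = 64°C
Primer P2: A+T=6, G+C=6 → Tm = 2(6)+4(6) = 36°C
64°C vs 36°C → primer P1 is higher.

Primer P1, 64°C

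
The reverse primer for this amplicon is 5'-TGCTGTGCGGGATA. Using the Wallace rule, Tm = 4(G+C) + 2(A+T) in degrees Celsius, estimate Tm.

Base counts: A=2, C=2, T=4, G=6
AT pairs contribute 6, GC pairs contribute 8.
Tm = 2×6 + 4×8 = 44°C

44°C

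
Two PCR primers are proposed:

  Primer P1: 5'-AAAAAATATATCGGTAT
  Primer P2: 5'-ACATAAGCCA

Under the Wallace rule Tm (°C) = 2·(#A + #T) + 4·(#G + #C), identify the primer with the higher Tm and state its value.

Primer P1, 40°C

Primer P1: A+T=14, G+C=3 → Tm = 2(14)+4(3) = 40°C
Primer P2: A+T=6, G+C=4 → Tm = 2(6)+4(4) = 28°C
40°C vs 28°C → primer P1 is higher.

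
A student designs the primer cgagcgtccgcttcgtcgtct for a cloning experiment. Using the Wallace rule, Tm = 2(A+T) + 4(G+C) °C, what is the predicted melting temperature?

Scanning the sequence gives G=6, T=6, C=8, A=1.
So N_AT = 7 and N_GC = 14.
Tm = 2(7) + 4(14) = 14 + 56 = 70°C

70°C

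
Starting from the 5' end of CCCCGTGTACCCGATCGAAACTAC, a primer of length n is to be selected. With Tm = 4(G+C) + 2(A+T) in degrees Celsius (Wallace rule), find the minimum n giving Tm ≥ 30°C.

First 8 bases: CCCCGTGT → Tm = 28°C (< 30°C)
First 9 bases: CCCCGTGTA → Tm = 30°C (≥ 30°C)
Each additional base adds 2°C (A/T) or 4°C (G/C), so Tm is non-decreasing in n; n = 9 is the first length to reach 30°C.

n = 9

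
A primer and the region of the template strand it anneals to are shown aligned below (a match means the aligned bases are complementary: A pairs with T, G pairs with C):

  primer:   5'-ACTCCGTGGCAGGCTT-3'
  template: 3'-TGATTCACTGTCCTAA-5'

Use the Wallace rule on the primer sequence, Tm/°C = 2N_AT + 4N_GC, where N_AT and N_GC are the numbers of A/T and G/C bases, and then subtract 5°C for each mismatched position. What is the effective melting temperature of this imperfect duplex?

Primer base counts: A=2, T=4, G=5, C=5 → A+T=6, G+C=10
Perfect-match Tm = 2(6) + 4(10) = 12 + 40 = 52°C
Mismatches (positions where the bases are not complementary): 4 (at positions 4, 5, 9, 14)
Effective Tm = 52 − 4×5 = 52 − 20 = 32°C

32°C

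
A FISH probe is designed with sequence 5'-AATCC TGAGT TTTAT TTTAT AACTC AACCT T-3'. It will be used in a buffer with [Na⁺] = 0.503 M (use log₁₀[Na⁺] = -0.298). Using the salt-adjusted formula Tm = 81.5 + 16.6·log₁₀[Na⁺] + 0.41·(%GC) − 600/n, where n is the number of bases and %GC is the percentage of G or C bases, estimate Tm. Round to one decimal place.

Length n = 31. Scanning the sequence gives A=9, G=2, T=14, C=6.
G+C = 8, so %GC = 8/31 × 100 = 25.806%
Salt term: 16.6 × (-0.298) = -4.947
GC term: 0.41 × 25.806 = 10.58; length term: −600/31 = −19.355
Tm = 81.5 + (-4.947) + 10.58 − 19.355 = 67.778 → 67.8°C

67.8°C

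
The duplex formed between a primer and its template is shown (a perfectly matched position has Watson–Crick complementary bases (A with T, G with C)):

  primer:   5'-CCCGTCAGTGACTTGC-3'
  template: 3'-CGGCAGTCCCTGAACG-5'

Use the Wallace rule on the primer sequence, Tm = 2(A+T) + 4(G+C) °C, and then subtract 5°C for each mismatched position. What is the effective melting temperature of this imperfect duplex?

Primer base counts: A=2, T=4, G=4, C=6 → A+T=6, G+C=10
Perfect-match Tm = 2(6) + 4(10) = 12 + 40 = 52°C
Mismatches (positions where the bases are not complementary): 2 (at positions 1, 9)
Effective Tm = 52 − 2×5 = 52 − 10 = 42°C

42°C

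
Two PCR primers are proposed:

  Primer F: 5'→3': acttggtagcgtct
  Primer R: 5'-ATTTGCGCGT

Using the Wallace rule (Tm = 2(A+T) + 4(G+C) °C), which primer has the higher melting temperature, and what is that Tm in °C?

Primer F: A+T=7, G+C=7 → Tm = 2(7)+4(7) = 42°C
Primer R: A+T=5, G+C=5 → Tm = 2(5)+4(5) = 30°C
42°C vs 30°C → primer F is higher.

Primer F, 42°C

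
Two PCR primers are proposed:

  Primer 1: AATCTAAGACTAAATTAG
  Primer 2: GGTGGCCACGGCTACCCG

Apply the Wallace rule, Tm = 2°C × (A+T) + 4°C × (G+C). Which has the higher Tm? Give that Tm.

Primer 1: A+T=14, G+C=4 → Tm = 2(14)+4(4) = 44°C
Primer 2: A+T=4, G+C=14 → Tm = 2(4)+4(14) = 64°C
44°C vs 64°C → primer 2 is higher.

Primer 2, 64°C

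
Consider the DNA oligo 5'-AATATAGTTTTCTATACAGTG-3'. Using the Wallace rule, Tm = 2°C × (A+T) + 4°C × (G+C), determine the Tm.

52°C

Base counts: A=7, T=9, G=3, C=2
So N_AT = 16 and N_GC = 5.
Tm = 2×16 + 4×5 = 52°C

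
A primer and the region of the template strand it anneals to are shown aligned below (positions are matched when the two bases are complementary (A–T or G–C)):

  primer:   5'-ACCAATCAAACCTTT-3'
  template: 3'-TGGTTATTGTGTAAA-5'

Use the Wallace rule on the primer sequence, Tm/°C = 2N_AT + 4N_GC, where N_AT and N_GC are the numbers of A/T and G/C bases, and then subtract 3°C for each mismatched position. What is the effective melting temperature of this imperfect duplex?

31°C

Primer base counts: A=6, T=4, G=0, C=5 → A+T=10, G+C=5
Perfect-match Tm = 2(10) + 4(5) = 20 + 20 = 40°C
Mismatches (positions where the bases are not complementary): 3 (at positions 7, 9, 12)
Effective Tm = 40 − 3×3 = 40 − 9 = 31°C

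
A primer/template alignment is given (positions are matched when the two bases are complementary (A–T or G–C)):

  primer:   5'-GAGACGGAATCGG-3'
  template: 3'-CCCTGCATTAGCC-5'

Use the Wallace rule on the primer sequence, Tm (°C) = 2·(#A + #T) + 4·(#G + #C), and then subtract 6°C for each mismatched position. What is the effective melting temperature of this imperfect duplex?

Primer base counts: A=4, T=1, G=6, C=2 → A+T=5, G+C=8
Perfect-match Tm = 2(5) + 4(8) = 10 + 32 = 42°C
Mismatches (positions where the bases are not complementary): 2 (at positions 2, 7)
Effective Tm = 42 − 2×6 = 42 − 12 = 30°C

30°C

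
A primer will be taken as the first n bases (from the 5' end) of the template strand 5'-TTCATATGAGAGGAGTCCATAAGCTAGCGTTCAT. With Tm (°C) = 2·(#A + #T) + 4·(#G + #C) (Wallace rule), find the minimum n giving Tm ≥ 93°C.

First 32 bases: TTCATATGAGAGGAGTCCATAAGCTAGCGTTC → Tm = 92°C (< 93°C)
First 33 bases: TTCATATGAGAGGAGTCCATAAGCTAGCGTTCA → Tm = 94°C (≥ 93°C)
Each additional base adds 2°C (A/T) or 4°C (G/C), so Tm is non-decreasing in n; n = 33 is the first length to reach 93°C.

n = 33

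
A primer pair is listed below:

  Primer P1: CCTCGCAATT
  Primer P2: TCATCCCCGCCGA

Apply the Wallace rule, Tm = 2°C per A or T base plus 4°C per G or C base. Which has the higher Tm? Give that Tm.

Primer P2, 44°C

Primer P1: A+T=5, G+C=5 → Tm = 2(5)+4(5) = 30°C
Primer P2: A+T=4, G+C=9 → Tm = 2(4)+4(9) = 44°C
30°C vs 44°C → primer P2 is higher.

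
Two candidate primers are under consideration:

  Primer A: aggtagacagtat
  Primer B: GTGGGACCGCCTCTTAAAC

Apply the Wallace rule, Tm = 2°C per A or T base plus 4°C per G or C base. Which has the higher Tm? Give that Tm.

Primer A: A+T=8, G+C=5 → Tm = 2(8)+4(5) = 36°C
Primer B: A+T=8, G+C=11 → Tm = 2(8)+4(11) = 60°C
36°C vs 60°C → primer B is higher.

Primer B, 60°C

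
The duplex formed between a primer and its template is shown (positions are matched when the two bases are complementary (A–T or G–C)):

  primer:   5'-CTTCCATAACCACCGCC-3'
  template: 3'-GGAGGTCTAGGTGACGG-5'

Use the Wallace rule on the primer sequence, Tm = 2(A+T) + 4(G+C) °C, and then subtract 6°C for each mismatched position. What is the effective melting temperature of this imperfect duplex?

30°C

Primer base counts: A=4, T=3, G=1, C=9 → A+T=7, G+C=10
Perfect-match Tm = 2(7) + 4(10) = 14 + 40 = 54°C
Mismatches (positions where the bases are not complementary): 4 (at positions 2, 7, 9, 14)
Effective Tm = 54 − 4×6 = 54 − 24 = 30°C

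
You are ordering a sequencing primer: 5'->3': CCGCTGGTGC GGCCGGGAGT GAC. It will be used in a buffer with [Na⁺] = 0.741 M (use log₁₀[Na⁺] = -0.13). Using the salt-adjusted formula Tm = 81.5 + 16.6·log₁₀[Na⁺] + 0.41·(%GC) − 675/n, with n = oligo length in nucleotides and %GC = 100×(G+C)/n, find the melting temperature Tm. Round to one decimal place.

82.1°C

Length n = 23. Base counts: A=2, G=11, C=7, T=3
G+C = 18, so %GC = 18/23 × 100 = 78.261%
Salt term: 16.6 × (-0.13) = -2.158
GC term: 0.41 × 78.261 = 32.087; length term: −675/23 = −29.348
Tm = 81.5 + (-2.158) + 32.087 − 29.348 = 82.081 → 82.1°C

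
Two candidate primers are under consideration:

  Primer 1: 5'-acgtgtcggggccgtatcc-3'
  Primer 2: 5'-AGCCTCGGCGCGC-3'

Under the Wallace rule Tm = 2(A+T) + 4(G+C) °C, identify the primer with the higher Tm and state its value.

Primer 1: A+T=6, G+C=13 → Tm = 2(6)+4(13) = 64°C
Primer 2: A+T=2, G+C=11 → Tm = 2(2)+4(11) = 48°C
64°C vs 48°C → primer 1 is higher.

Primer 1, 64°C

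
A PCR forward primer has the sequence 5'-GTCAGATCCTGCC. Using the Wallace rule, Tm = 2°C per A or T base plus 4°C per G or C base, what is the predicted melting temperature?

42°C

Scanning the sequence gives G=3, A=2, T=3, C=5.
So N_AT = 5 and N_GC = 8.
Tm = 2(5) + 4(8) = 10 + 32 = 42°C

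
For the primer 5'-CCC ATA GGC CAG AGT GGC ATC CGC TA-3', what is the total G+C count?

16

Counting bases: G=7, A=6, C=9, T=4
Total G or C: 7 + 9 = 16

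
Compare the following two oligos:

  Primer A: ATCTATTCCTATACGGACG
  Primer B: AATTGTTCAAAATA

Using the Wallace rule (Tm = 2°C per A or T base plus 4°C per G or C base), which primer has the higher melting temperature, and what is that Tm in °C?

Primer A: A+T=11, G+C=8 → Tm = 2(11)+4(8) = 54°C
Primer B: A+T=12, G+C=2 → Tm = 2(12)+4(2) = 32°C
54°C vs 32°C → primer A is higher.

Primer A, 54°C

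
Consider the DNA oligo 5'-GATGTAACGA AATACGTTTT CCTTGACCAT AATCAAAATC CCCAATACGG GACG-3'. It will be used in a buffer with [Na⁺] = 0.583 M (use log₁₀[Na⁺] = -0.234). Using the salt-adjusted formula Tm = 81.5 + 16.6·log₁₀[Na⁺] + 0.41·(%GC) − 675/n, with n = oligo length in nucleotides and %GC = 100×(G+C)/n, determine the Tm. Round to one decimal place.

81.8°C

Length n = 54. Base counts: G=9, A=19, T=13, C=13
G+C = 22, so %GC = 22/54 × 100 = 40.741%
Salt term: 16.6 × (-0.234) = -3.884
GC term: 0.41 × 40.741 = 16.704; length term: −675/54 = −12.5
Tm = 81.5 + (-3.884) + 16.704 − 12.5 = 81.82 → 81.8°C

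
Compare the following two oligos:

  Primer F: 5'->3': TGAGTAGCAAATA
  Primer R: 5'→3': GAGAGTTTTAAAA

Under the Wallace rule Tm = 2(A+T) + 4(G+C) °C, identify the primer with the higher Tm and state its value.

Primer F, 34°C

Primer F: A+T=9, G+C=4 → Tm = 2(9)+4(4) = 34°C
Primer R: A+T=10, G+C=3 → Tm = 2(10)+4(3) = 32°C
34°C vs 32°C → primer F is higher.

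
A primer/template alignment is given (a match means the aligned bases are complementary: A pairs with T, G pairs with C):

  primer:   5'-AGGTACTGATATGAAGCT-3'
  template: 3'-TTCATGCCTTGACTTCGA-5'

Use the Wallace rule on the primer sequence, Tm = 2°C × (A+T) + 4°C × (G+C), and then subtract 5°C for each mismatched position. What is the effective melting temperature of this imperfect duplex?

Primer base counts: A=6, T=5, G=5, C=2 → A+T=11, G+C=7
Perfect-match Tm = 2(11) + 4(7) = 22 + 28 = 50°C
Mismatches (positions where the bases are not complementary): 4 (at positions 2, 7, 10, 11)
Effective Tm = 50 − 4×5 = 50 − 20 = 30°C

30°C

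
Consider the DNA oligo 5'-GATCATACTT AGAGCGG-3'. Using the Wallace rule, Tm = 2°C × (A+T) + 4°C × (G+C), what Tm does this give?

50°C

Counting bases: C=3, T=4, G=5, A=5
AT pairs contribute 9, GC pairs contribute 8.
Tm = 4·8 + 2·9 = 32 + 18 = 50°C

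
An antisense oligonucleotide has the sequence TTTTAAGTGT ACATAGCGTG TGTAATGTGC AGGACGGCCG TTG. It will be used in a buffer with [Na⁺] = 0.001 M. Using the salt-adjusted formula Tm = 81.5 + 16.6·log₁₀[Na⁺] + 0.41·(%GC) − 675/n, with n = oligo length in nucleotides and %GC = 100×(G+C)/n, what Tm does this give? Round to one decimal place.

35.1°C

Length n = 43. Counting bases: C=6, G=14, T=14, A=9
G+C = 20, so %GC = 20/43 × 100 = 46.512%
Salt term: 16.6 × (-3) = -49.8
GC term: 0.41 × 46.512 = 19.07; length term: −675/43 = −15.698
Tm = 81.5 + (-49.8) + 19.07 − 15.698 = 35.072 → 35.1°C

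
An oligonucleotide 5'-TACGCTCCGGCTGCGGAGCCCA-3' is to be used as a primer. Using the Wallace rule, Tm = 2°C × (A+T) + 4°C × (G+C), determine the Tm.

Scanning the sequence gives A=3, G=7, C=9, T=3.
So N_AT = 6 and N_GC = 16.
Tm = 4·16 + 2·6 = 64 + 12 = 76°C

76°C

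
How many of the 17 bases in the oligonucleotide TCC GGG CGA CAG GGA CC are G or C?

Scanning the sequence gives T=1, A=3, C=6, G=7.
Total G or C: 7 + 6 = 13

13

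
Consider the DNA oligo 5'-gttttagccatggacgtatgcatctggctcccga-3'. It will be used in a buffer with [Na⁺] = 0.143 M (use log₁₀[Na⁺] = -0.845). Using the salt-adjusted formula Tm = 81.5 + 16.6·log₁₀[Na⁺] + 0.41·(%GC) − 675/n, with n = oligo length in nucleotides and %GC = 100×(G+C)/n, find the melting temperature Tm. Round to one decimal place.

Length n = 34. Scanning the sequence gives A=6, G=9, T=10, C=9.
G+C = 18, so %GC = 18/34 × 100 = 52.941%
Salt term: 16.6 × (-0.845) = -14.027
GC term: 0.41 × 52.941 = 21.706; length term: −675/34 = −19.853
Tm = 81.5 + (-14.027) + 21.706 − 19.853 = 69.326 → 69.3°C

69.3°C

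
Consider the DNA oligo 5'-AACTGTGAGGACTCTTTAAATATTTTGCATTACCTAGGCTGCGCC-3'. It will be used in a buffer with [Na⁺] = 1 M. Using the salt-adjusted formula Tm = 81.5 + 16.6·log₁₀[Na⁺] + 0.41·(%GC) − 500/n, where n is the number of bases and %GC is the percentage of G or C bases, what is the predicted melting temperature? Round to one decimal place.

Length n = 45. Counting bases: C=10, G=9, A=11, T=15
G+C = 19, so %GC = 19/45 × 100 = 42.222%
Salt term: 16.6 × (0) = 0
GC term: 0.41 × 42.222 = 17.311; length term: −500/45 = −11.111
Tm = 81.5 + (0) + 17.311 − 11.111 = 87.7 → 87.7°C

87.7°C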